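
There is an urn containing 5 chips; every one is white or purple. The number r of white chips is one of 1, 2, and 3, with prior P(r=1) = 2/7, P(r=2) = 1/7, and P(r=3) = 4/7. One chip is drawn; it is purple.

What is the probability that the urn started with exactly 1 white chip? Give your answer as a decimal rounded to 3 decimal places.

Under each hypothesis, the probability of this draw is: P(data | r = 1) = (4/5) = 4/5; P(data | r = 2) = (3/5) = 3/5; P(data | r = 3) = (2/5) = 2/5.
Multiplying each by its prior: 2/7 · 4/5 = 8/35, 1/7 · 3/5 = 3/35, 4/7 · 2/5 = 8/35; summing to 19/35.
By Bayes' rule, P(r = 1 | data) = (8/35) / (19/35) = 8/19.

0.421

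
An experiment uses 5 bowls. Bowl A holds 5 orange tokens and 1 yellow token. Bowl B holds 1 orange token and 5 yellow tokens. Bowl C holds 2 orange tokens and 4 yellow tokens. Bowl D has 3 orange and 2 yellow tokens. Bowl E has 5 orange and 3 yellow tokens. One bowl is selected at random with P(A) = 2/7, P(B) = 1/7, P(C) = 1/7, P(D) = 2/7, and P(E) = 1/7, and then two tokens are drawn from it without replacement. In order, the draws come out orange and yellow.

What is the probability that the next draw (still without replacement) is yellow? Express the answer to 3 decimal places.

Under each hypothesis, the probability of the observed sequence is: P(data | bowl A) = (5/6)(1/5) = 0.16667; P(data | bowl B) = (1/6)(5/5) = 0.16667; P(data | bowl C) = (2/6)(4/5) = 0.26667; P(data | bowl D) = (3/5)(2/4) = 0.3; P(data | bowl E) = (5/8)(3/7) = 0.26786.
Multiplying each by its prior: 2/7 · 0.16667 = 0.047619, 1/7 · 0.16667 = 0.02381, 1/7 · 0.26667 = 0.038095, 2/7 · 0.3 = 0.085714, 1/7 · 0.26786 = 0.038265; with total 0.2335.
The posterior is then P(bowl A | data) = 0.20393, P(bowl B | data) = 0.10197, P(bowl C | data) = 0.16315, P(bowl D | data) = 0.36708, P(bowl E | data) = 0.16387.
So P(yellow next | data) = Σ P(yellow next | H) P(H | data) = (0)(0.20393) + (1)(0.10197) + (3/4)(0.16315) + (1/3)(0.36708) + (1/3)(0.16387) = 0.40131.

0.401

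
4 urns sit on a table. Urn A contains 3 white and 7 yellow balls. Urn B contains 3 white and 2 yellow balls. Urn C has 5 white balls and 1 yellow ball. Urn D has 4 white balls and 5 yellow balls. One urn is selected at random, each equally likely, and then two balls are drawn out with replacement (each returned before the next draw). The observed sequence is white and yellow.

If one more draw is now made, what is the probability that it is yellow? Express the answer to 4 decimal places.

0.4826

Under each hypothesis, the probability of the observed sequence is: P(data | urn A) = (3/10)(7/10) = 0.21; P(data | urn B) = (3/5)(2/5) = 0.24; P(data | urn C) = (5/6)(1/6) = 0.13889; P(data | urn D) = (4/9)(5/9) = 0.24691.
The prior-weighted likelihoods are 1/4 · 0.21 = 0.0525, 1/4 · 0.24 = 0.06, 1/4 · 0.13889 = 0.034722, 1/4 · 0.24691 = 0.061728; with total 0.20895.
Normalising, the posterior is P(urn A | data) = 0.25126, P(urn B | data) = 0.28715, P(urn C | data) = 0.16617, P(urn D | data) = 0.29542.
The predictive probability is P(yellow next | data) = (7/10)(0.25126) + (2/5)(0.28715) + (1/6)(0.16617) + (5/9)(0.29542) = 0.48256.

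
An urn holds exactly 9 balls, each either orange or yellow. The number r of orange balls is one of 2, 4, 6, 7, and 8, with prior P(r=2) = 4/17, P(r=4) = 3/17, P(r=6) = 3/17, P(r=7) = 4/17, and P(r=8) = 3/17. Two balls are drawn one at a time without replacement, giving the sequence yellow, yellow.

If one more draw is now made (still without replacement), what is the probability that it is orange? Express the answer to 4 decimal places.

0.4162

The likelihood of the observed sequence under each hypothesis: P(data | r = 2) = (7/9)(6/8) = 7/12; P(data | r = 4) = (5/9)(4/8) = 5/18; P(data | r = 6) = (3/9)(2/8) = 1/12; P(data | r = 7) = (2/9)(1/8) = 1/36; P(data | r = 8) = (1/9)(0/8) = 0.
Multiplying each by its prior: 4/17 · 7/12 = 7/51, 3/17 · 5/18 = 5/102, 3/17 · 1/12 = 1/68, 4/17 · 1/36 = 1/153, 3/17 · 0 = 0; these sum to 127/612.
The posterior is then P(r = 2 | data) = 84/127, P(r = 4 | data) = 30/127, P(r = 6 | data) = 9/127, P(r = 7 | data) = 4/127, P(r = 8 | data) = 0.
Averaging over the posterior, P(orange next | data) = (2/7)(84/127) + (4/7)(30/127) + (6/7)(9/127) + (1)(4/127) = 370/889.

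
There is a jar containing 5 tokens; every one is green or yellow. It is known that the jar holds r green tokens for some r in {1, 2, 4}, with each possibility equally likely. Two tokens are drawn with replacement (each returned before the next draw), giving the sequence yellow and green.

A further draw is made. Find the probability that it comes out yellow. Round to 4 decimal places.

Under each hypothesis, the probability of the observed sequence is: P(data | r = 1) = (4/5)(1/5) = 4/25; P(data | r = 2) = (3/5)(2/5) = 6/25; P(data | r = 4) = (1/5)(4/5) = 4/25.
The prior-weighted likelihoods are 1/3 · 4/25 = 4/75, 1/3 · 6/25 = 2/25, 1/3 · 4/25 = 4/75; summing to 14/75.
Normalising, the posterior is P(r = 1 | data) = 2/7, P(r = 2 | data) = 3/7, P(r = 4 | data) = 2/7.
The predictive probability is P(yellow next | data) = (4/5)(2/7) + (3/5)(3/7) + (1/5)(2/7) = 19/35.

0.5429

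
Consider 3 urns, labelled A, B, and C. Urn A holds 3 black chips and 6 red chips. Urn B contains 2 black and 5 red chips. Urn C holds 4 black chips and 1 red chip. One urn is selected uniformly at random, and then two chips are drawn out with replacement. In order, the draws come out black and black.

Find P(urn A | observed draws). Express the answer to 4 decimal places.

0.1334

The likelihood of the observed sequence under each hypothesis: P(data | urn A) = (3/9)(3/9) = 0.11111; P(data | urn B) = (2/7)(2/7) = 0.081633; P(data | urn C) = (4/5)(4/5) = 0.64.
The prior-weighted likelihoods are 1/3 · 0.11111 = 0.037037, 1/3 · 0.081633 = 0.027211, 1/3 · 0.64 = 0.21333; with total 0.27758.
So P(urn A | data) = (0.037037) / (0.27758) = 0.13343.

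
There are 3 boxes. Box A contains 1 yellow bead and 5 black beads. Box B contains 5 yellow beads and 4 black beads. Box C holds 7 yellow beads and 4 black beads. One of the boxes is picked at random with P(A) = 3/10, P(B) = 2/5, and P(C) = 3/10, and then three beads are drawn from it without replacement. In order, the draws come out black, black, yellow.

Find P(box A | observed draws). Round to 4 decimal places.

0.4063

Compute the likelihood of the observed sequence for each case: P(data | box A) = (5/6)(4/5)(1/4) = 0.16667; P(data | box B) = (4/9)(3/8)(5/7) = 0.11905; P(data | box C) = (4/11)(3/10)(7/9) = 0.084848.
The prior-weighted likelihoods are 3/10 · 0.16667 = 0.05, 2/5 · 0.11905 = 0.047619, 3/10 · 0.084848 = 0.025455; summing to 0.12307.
By Bayes' rule, P(box A | data) = (0.05) / (0.12307) = 0.40626.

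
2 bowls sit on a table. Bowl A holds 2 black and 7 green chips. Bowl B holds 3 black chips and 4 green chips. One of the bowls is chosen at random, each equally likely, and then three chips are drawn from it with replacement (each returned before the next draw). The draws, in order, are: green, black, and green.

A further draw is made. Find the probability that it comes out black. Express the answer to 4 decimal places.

Compute the likelihood of the observed sequence for each case: P(data | bowl A) = (7/9)(2/9)(7/9) = 0.13443; P(data | bowl B) = (4/7)(3/7)(4/7) = 0.13994.
Multiplying each by its prior: 1/2 · 0.13443 = 0.067215, 1/2 · 0.13994 = 0.069971; summing to 0.13719.
Dividing through by the total gives posterior P(bowl A | data) = 0.48996, P(bowl B | data) = 0.51004.
Averaging over the posterior, P(black next | data) = (2/9)(0.48996) + (3/7)(0.51004) = 0.32747.

0.3275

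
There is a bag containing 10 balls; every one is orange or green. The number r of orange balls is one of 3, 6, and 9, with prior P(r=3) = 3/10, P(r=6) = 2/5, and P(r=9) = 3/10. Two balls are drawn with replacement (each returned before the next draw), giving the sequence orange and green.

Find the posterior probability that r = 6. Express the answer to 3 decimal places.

The likelihood of the observed sequence under each hypothesis: P(data | r = 3) = (3/10)(7/10) = 21/100; P(data | r = 6) = (6/10)(4/10) = 6/25; P(data | r = 9) = (9/10)(1/10) = 9/100.
Weighting by the prior gives 3/10 · 21/100 = 63/1000, 2/5 · 6/25 = 12/125, 3/10 · 9/100 = 27/1000; these sum to 93/500.
So P(r = 6 | data) = (12/125) / (93/500) = 16/31.

0.516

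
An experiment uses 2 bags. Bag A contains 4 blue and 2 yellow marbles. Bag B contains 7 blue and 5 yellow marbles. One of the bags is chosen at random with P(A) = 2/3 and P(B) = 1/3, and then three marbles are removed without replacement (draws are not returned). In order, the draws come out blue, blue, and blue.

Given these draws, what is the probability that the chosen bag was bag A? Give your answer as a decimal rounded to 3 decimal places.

Under each hypothesis, the probability of the observed sequence is: P(data | bag A) = (4/6)(3/5)(2/4) = 1/5; P(data | bag B) = (7/12)(6/11)(5/10) = 7/44.
Weighting by the prior gives 2/3 · 1/5 = 2/15, 1/3 · 7/44 = 7/132; with total 41/220.
Hence P(bag A | data) = (2/15) / (41/220) = 88/123.

0.715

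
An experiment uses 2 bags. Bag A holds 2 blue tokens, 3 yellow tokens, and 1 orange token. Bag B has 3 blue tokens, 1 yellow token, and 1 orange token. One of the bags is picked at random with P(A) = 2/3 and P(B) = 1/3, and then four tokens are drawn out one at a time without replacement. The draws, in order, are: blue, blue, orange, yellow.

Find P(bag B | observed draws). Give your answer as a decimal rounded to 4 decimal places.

0.6000

Under each hypothesis, the probability of the observed sequence is: P(data | bag A) = (2/6)(1/5)(1/4)(3/3) = 1/60; P(data | bag B) = (3/5)(2/4)(1/3)(1/2) = 1/20.
The prior-weighted likelihoods are 2/3 · 1/60 = 1/90, 1/3 · 1/20 = 1/60; summing to 1/36.
Therefore the posterior P(bag B | data) = (1/60) / (1/36) = 3/5.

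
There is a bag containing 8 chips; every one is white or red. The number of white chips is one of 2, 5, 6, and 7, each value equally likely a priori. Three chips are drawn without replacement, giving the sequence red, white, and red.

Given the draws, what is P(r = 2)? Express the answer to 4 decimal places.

Under each hypothesis, the probability of the observed sequence is: P(data | r = 2) = (6/8)(2/7)(5/6) = 5/28; P(data | r = 5) = (3/8)(5/7)(2/6) = 5/56; P(data | r = 6) = (2/8)(6/7)(1/6) = 1/28; P(data | r = 7) = (1/8)(7/7)(0/6) = 0.
Multiplying each by its prior: 1/4 · 5/28 = 5/112, 1/4 · 5/56 = 5/224, 1/4 · 1/28 = 1/112, 1/4 · 0 = 0; these sum to 17/224.
By Bayes' rule, P(r = 2 | data) = (5/112) / (17/224) = 10/17.

0.5882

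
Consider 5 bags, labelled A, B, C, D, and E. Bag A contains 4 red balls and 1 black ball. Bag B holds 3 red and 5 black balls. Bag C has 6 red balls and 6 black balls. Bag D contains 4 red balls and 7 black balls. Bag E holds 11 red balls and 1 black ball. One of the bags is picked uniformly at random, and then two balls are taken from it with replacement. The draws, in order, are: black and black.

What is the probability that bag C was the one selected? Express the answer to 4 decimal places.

The likelihood of the observed sequence under each hypothesis: P(data | bag A) = (1/5)(1/5) = 0.04; P(data | bag B) = (5/8)(5/8) = 0.39062; P(data | bag C) = (6/12)(6/12) = 0.25; P(data | bag D) = (7/11)(7/11) = 0.40496; P(data | bag E) = (1/12)(1/12) = 0.0069444.
Multiplying each by its prior: 1/5 · 0.04 = 0.008, 1/5 · 0.39062 = 0.078125, 1/5 · 0.25 = 0.05, 1/5 · 0.40496 = 0.080992, 1/5 · 0.0069444 = 0.0013889; summing to 0.21851.
Hence P(bag C | data) = (0.05) / (0.21851) = 0.22883.

0.2288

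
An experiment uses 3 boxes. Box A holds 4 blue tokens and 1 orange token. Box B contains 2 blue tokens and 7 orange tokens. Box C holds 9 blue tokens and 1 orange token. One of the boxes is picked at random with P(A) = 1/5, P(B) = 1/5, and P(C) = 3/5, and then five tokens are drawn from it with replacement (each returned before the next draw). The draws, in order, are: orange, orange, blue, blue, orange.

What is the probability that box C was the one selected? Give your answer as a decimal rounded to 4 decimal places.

For each hypothesis, P(data | H) works out to: P(data | box A) = (1/5)(1/5)(4/5)(4/5)(1/5) = 0.00512; P(data | box B) = (7/9)(7/9)(2/9)(2/9)(7/9) = 0.023235; P(data | box C) = (1/10)(1/10)(9/10)(9/10)(1/10) = 0.00081.
Weighting by the prior gives 1/5 · 0.00512 = 0.001024, 1/5 · 0.023235 = 0.004647, 3/5 · 0.00081 = 0.000486; summing to 0.006157.
By Bayes' rule, P(box C | data) = (0.000486) / (0.006157) = 0.078935.

0.0789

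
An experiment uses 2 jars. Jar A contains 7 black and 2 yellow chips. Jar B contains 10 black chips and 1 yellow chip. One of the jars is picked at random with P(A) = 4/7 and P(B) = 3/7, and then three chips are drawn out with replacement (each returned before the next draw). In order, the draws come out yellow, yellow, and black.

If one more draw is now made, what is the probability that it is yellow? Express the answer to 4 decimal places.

0.2054

For each hypothesis, P(data | H) works out to: P(data | jar A) = (2/9)(2/9)(7/9) = 0.038409; P(data | jar B) = (1/11)(1/11)(10/11) = 0.0075131.
Multiplying each by its prior: 4/7 · 0.038409 = 0.021948, 3/7 · 0.0075131 = 0.0032199; summing to 0.025168.
Normalising, the posterior is P(jar A | data) = 0.87206, P(jar B | data) = 0.12794.
Averaging over the posterior, P(yellow next | data) = (2/9)(0.87206) + (1/11)(0.12794) = 0.20542.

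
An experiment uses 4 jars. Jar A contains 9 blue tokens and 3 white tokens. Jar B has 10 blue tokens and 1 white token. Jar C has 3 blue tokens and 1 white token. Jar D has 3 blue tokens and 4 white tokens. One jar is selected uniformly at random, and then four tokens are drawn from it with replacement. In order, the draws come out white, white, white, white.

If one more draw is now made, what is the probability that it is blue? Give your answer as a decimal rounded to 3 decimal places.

0.451

For each hypothesis, P(data | H) works out to: P(data | jar A) = (3/12)(3/12)(3/12)(3/12) = 0.0039062; P(data | jar B) = (1/11)(1/11)(1/11)(1/11) = 6.8301e-05; P(data | jar C) = (1/4)(1/4)(1/4)(1/4) = 0.0039062; P(data | jar D) = (4/7)(4/7)(4/7)(4/7) = 0.10662.
Weighting by the prior gives 1/4 · 0.0039062 = 0.00097656, 1/4 · 6.8301e-05 = 1.7075e-05, 1/4 · 0.0039062 = 0.00097656, 1/4 · 0.10662 = 0.026656; summing to 0.028626.
Dividing through by the total gives posterior P(jar A | data) = 0.034115, P(jar B | data) = 0.0005965, P(jar C | data) = 0.034115, P(jar D | data) = 0.93117.
So P(blue next | data) = Σ P(blue next | H) P(H | data) = (3/4)(0.034115) + (10/11)(0.0005965) + (3/4)(0.034115) + (3/7)(0.93117) = 0.45079.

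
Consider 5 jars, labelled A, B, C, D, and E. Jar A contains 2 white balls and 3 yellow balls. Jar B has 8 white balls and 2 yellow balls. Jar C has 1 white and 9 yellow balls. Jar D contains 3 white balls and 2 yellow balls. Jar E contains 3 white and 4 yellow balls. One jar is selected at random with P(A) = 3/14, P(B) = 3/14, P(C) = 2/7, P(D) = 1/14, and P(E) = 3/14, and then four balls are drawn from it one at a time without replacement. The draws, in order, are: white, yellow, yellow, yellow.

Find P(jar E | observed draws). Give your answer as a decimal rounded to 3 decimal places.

Compute the likelihood of the observed sequence for each case: P(data | jar A) = (2/5)(3/4)(2/3)(1/2) = 1/10; P(data | jar B) = (8/10)(2/9)(1/8)(0/7) = 0; P(data | jar C) = (1/10)(9/9)(8/8)(7/7) = 1/10; P(data | jar D) = (3/5)(2/4)(1/3)(0/2) = 0; P(data | jar E) = (3/7)(4/6)(3/5)(2/4) = 3/35.
The prior-weighted likelihoods are 3/14 · 1/10 = 3/140, 3/14 · 0 = 0, 2/7 · 1/10 = 1/35, 1/14 · 0 = 0, 3/14 · 3/35 = 9/490; with total 67/980.
Hence P(jar E | data) = (9/490) / (67/980) = 18/67.

0.269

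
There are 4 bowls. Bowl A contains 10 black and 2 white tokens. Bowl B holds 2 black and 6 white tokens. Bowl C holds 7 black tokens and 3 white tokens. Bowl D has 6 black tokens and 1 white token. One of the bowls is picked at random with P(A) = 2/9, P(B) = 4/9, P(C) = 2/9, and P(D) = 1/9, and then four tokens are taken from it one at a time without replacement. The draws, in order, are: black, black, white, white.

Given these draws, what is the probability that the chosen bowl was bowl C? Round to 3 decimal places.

0.366

For each hypothesis, P(data | H) works out to: P(data | bowl A) = (10/12)(9/11)(2/10)(1/9) = 0.015152; P(data | bowl B) = (2/8)(1/7)(6/6)(5/5) = 0.035714; P(data | bowl C) = (7/10)(6/9)(3/8)(2/7) = 0.05; P(data | bowl D) = (6/7)(5/6)(1/5)(0/4) = 0.
Multiplying each by its prior: 2/9 · 0.015152 = 0.003367, 4/9 · 0.035714 = 0.015873, 2/9 · 0.05 = 0.011111, 1/9 · 0 = 0; with total 0.030351.
Therefore the posterior P(bowl C | data) = (0.011111) / (0.030351) = 0.36609.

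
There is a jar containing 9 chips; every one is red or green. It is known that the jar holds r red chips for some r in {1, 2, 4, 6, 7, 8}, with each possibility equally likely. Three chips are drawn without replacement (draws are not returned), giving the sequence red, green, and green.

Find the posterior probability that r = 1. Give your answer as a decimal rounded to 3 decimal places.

0.207

Compute the likelihood of the observed sequence for each case: P(data | r = 1) = (1/9)(8/8)(7/7) = 1/9; P(data | r = 2) = (2/9)(7/8)(6/7) = 1/6; P(data | r = 4) = (4/9)(5/8)(4/7) = 10/63; P(data | r = 6) = (6/9)(3/8)(2/7) = 1/14; P(data | r = 7) = (7/9)(2/8)(1/7) = 1/36; P(data | r = 8) = (8/9)(1/8)(0/7) = 0.
Weighting by the prior gives 1/6 · 1/9 = 1/54, 1/6 · 1/6 = 1/36, 1/6 · 10/63 = 5/189, 1/6 · 1/14 = 1/84, 1/6 · 1/36 = 1/216, 1/6 · 0 = 0; these sum to 5/56.
By Bayes' rule, P(r = 1 | data) = (1/54) / (5/56) = 28/135.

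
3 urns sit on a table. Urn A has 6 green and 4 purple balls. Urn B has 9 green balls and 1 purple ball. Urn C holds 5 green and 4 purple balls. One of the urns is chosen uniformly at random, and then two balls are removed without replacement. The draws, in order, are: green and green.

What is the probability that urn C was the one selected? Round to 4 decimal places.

0.1969

Under each hypothesis, the probability of the observed sequence is: P(data | urn A) = (6/10)(5/9) = 1/3; P(data | urn B) = (9/10)(8/9) = 4/5; P(data | urn C) = (5/9)(4/8) = 5/18.
Weighting by the prior gives 1/3 · 1/3 = 1/9, 1/3 · 4/5 = 4/15, 1/3 · 5/18 = 5/54; summing to 127/270.
So P(urn C | data) = (5/54) / (127/270) = 25/127.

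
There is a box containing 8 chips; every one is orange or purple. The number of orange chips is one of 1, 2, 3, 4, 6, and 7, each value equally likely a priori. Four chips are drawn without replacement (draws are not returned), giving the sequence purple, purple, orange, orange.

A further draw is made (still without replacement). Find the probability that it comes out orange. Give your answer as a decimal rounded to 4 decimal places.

0.4219

For each hypothesis, P(data | H) works out to: P(data | r = 1) = (7/8)(6/7)(1/6)(0/5) = 0; P(data | r = 2) = (6/8)(5/7)(2/6)(1/5) = 1/28; P(data | r = 3) = (5/8)(4/7)(3/6)(2/5) = 1/14; P(data | r = 4) = (4/8)(3/7)(4/6)(3/5) = 3/35; P(data | r = 6) = (2/8)(1/7)(6/6)(5/5) = 1/28; P(data | r = 7) = (1/8)(0/7) = 0.
The prior-weighted likelihoods are 1/6 · 0 = 0, 1/6 · 1/28 = 1/168, 1/6 · 1/14 = 1/84, 1/6 · 3/35 = 1/70, 1/6 · 1/28 = 1/168, 1/6 · 0 = 0; summing to 4/105.
The posterior is then P(r = 1 | data) = 0, P(r = 2 | data) = 5/32, P(r = 3 | data) = 5/16, P(r = 4 | data) = 3/8, P(r = 6 | data) = 5/32, P(r = 7 | data) = 0.
So P(orange next | data) = Σ P(orange next | H) P(H | data) = (0)(5/32) + (1/4)(5/16) + (1/2)(3/8) + (1)(5/32) = 27/64.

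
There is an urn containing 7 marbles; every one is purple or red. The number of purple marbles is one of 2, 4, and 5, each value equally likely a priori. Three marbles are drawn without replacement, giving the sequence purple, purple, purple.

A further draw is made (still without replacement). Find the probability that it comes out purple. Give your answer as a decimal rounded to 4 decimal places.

0.4286

For each hypothesis, P(data | H) works out to: P(data | r = 2) = (2/7)(1/6)(0/5) = 0; P(data | r = 4) = (4/7)(3/6)(2/5) = 4/35; P(data | r = 5) = (5/7)(4/6)(3/5) = 2/7.
Weighting by the prior gives 1/3 · 0 = 0, 1/3 · 4/35 = 4/105, 1/3 · 2/7 = 2/21; with total 2/15.
Dividing through by the total gives posterior P(r = 2 | data) = 0, P(r = 4 | data) = 2/7, P(r = 5 | data) = 5/7.
Averaging over the posterior, P(purple next | data) = (1/4)(2/7) + (1/2)(5/7) = 3/7.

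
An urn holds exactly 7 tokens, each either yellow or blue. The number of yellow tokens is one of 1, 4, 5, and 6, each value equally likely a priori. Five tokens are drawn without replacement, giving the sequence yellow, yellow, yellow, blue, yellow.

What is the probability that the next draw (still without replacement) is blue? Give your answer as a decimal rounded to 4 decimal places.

0.2857

Under each hypothesis, the probability of the observed sequence is: P(data | r = 1) = (1/7)(0/6) = 0; P(data | r = 4) = (4/7)(3/6)(2/5)(3/4)(1/3) = 1/35; P(data | r = 5) = (5/7)(4/6)(3/5)(2/4)(2/3) = 2/21; P(data | r = 6) = (6/7)(5/6)(4/5)(1/4)(3/3) = 1/7.
Multiplying each by its prior: 1/4 · 0 = 0, 1/4 · 1/35 = 1/140, 1/4 · 2/21 = 1/42, 1/4 · 1/7 = 1/28; these sum to 1/15.
The posterior is then P(r = 1 | data) = 0, P(r = 4 | data) = 3/28, P(r = 5 | data) = 5/14, P(r = 6 | data) = 15/28.
So P(blue next | data) = Σ P(blue next | H) P(H | data) = (1)(3/28) + (1/2)(5/14) + (0)(15/28) = 2/7.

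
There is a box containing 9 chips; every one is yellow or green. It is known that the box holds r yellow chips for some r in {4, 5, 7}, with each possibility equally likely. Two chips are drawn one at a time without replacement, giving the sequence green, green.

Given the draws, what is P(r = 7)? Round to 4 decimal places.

Under each hypothesis, the probability of the observed sequence is: P(data | r = 4) = (5/9)(4/8) = 5/18; P(data | r = 5) = (4/9)(3/8) = 1/6; P(data | r = 7) = (2/9)(1/8) = 1/36.
The prior-weighted likelihoods are 1/3 · 5/18 = 5/54, 1/3 · 1/6 = 1/18, 1/3 · 1/36 = 1/108; these sum to 17/108.
So P(r = 7 | data) = (1/108) / (17/108) = 1/17.

0.0588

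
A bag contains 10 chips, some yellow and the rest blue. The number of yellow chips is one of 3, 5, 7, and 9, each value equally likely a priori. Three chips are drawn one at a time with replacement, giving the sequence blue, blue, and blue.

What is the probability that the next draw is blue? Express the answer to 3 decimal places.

The likelihood of the observed sequence under each hypothesis: P(data | r = 3) = (7/10)(7/10)(7/10) = 0.343; P(data | r = 5) = (5/10)(5/10)(5/10) = 0.125; P(data | r = 7) = (3/10)(3/10)(3/10) = 0.027; P(data | r = 9) = (1/10)(1/10)(1/10) = 0.001.
Weighting by the prior gives 1/4 · 0.343 = 0.08575, 1/4 · 0.125 = 0.03125, 1/4 · 0.027 = 0.00675, 1/4 · 0.001 = 0.00025; summing to 0.124.
Dividing through by the total gives posterior P(r = 3 | data) = 0.69153, P(r = 5 | data) = 0.25202, P(r = 7 | data) = 0.054435, P(r = 9 | data) = 0.0020161.
Averaging over the posterior, P(blue next | data) = (7/10)(0.69153) + (1/2)(0.25202) + (3/10)(0.054435) + (1/10)(0.0020161) = 0.62661.

0.627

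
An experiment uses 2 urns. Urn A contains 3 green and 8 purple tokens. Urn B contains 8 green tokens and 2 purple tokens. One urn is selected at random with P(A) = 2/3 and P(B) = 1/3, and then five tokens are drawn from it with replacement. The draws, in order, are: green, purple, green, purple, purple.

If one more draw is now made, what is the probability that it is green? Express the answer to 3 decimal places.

Under each hypothesis, the probability of the observed sequence is: P(data | urn A) = (3/11)(8/11)(3/11)(8/11)(8/11) = 0.028612; P(data | urn B) = (8/10)(2/10)(8/10)(2/10)(2/10) = 0.00512.
The prior-weighted likelihoods are 2/3 · 0.028612 = 0.019075, 1/3 · 0.00512 = 0.0017067; summing to 0.020781.
Normalising, the posterior is P(urn A | data) = 0.91788, P(urn B | data) = 0.082125.
Averaging over the posterior, P(green next | data) = (3/11)(0.91788) + (4/5)(0.082125) = 0.31603.

0.316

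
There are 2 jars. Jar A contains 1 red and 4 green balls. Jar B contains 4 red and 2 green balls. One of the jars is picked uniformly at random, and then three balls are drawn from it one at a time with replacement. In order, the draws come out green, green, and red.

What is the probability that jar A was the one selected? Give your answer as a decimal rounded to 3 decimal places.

Under each hypothesis, the probability of the observed sequence is: P(data | jar A) = (4/5)(4/5)(1/5) = 0.128; P(data | jar B) = (2/6)(2/6)(4/6) = 0.074074.
The prior-weighted likelihoods are 1/2 · 0.128 = 0.064, 1/2 · 0.074074 = 0.037037; these sum to 0.10104.
So P(jar A | data) = (0.064) / (0.10104) = 0.63343.

0.633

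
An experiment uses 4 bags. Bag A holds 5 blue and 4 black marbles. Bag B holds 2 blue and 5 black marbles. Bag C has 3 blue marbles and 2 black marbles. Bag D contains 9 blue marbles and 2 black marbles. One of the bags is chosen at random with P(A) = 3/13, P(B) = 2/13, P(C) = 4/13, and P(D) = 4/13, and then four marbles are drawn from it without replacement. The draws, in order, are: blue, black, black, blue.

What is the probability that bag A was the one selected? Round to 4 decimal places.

Under each hypothesis, the probability of the observed sequence is: P(data | bag A) = (5/9)(4/8)(3/7)(4/6) = 0.079365; P(data | bag B) = (2/7)(5/6)(4/5)(1/4) = 0.047619; P(data | bag C) = (3/5)(2/4)(1/3)(2/2) = 0.1; P(data | bag D) = (9/11)(2/10)(1/9)(8/8) = 0.018182.
Weighting by the prior gives 3/13 · 0.079365 = 0.018315, 2/13 · 0.047619 = 0.007326, 4/13 · 0.1 = 0.030769, 4/13 · 0.018182 = 0.0055944; these sum to 0.062005.
So P(bag A | data) = (0.018315) / (0.062005) = 0.29538.

0.2954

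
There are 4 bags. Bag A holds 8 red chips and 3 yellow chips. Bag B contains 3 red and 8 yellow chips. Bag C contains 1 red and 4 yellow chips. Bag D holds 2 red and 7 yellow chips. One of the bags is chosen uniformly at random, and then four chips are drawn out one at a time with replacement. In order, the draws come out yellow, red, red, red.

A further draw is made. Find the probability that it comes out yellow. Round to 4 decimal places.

Compute the likelihood of the observed sequence for each case: P(data | bag A) = (3/11)(8/11)(8/11)(8/11) = 0.10491; P(data | bag B) = (8/11)(3/11)(3/11)(3/11) = 0.014753; P(data | bag C) = (4/5)(1/5)(1/5)(1/5) = 0.0064; P(data | bag D) = (7/9)(2/9)(2/9)(2/9) = 0.0085353.
Multiplying each by its prior: 1/4 · 0.10491 = 0.026228, 1/4 · 0.014753 = 0.0036883, 1/4 · 0.0064 = 0.0016, 1/4 · 0.0085353 = 0.0021338; summing to 0.03365.
Normalising, the posterior is P(bag A | data) = 0.77943, P(bag B | data) = 0.10961, P(bag C | data) = 0.047549, P(bag D | data) = 0.063413.
Averaging over the posterior, P(yellow next | data) = (3/11)(0.77943) + (8/11)(0.10961) + (4/5)(0.047549) + (7/9)(0.063413) = 0.37965.

0.3796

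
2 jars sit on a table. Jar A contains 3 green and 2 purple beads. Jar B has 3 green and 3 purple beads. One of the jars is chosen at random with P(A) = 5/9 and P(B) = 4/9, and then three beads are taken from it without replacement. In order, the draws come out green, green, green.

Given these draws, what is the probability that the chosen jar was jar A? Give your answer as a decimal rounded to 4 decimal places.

0.7143

Under each hypothesis, the probability of the observed sequence is: P(data | jar A) = (3/5)(2/4)(1/3) = 1/10; P(data | jar B) = (3/6)(2/5)(1/4) = 1/20.
Weighting by the prior gives 5/9 · 1/10 = 1/18, 4/9 · 1/20 = 1/45; with total 7/90.
Therefore the posterior P(jar A | data) = (1/18) / (7/90) = 5/7.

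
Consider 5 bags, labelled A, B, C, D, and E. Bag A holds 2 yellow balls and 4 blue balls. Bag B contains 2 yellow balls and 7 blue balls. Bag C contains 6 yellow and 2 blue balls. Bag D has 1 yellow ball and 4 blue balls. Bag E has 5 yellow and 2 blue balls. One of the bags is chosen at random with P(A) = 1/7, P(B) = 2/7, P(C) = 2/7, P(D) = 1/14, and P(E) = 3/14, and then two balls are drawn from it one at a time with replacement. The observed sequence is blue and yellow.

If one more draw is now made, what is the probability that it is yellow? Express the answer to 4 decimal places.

0.5017

The likelihood of the observed sequence under each hypothesis: P(data | bag A) = (4/6)(2/6) = 0.22222; P(data | bag B) = (7/9)(2/9) = 0.17284; P(data | bag C) = (2/8)(6/8) = 0.1875; P(data | bag D) = (4/5)(1/5) = 0.16; P(data | bag E) = (2/7)(5/7) = 0.20408.
Multiplying each by its prior: 1/7 · 0.22222 = 0.031746, 2/7 · 0.17284 = 0.049383, 2/7 · 0.1875 = 0.053571, 1/14 · 0.16 = 0.011429, 3/14 · 0.20408 = 0.043732; summing to 0.18986.
Dividing through by the total gives posterior P(bag A | data) = 0.16721, P(bag B | data) = 0.2601, P(bag C | data) = 0.28216, P(bag D | data) = 0.060195, P(bag E | data) = 0.23034.
The predictive probability is P(yellow next | data) = (1/3)(0.16721) + (2/9)(0.2601) + (3/4)(0.28216) + (1/5)(0.060195) + (5/7)(0.23034) = 0.50172.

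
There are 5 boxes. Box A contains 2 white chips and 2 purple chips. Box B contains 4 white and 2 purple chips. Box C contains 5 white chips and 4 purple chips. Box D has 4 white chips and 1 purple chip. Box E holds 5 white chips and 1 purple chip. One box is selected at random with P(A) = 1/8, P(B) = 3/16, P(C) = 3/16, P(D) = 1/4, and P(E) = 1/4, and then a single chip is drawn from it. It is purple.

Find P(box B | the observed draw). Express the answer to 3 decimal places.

For each hypothesis, P(data | H) works out to: P(data | box A) = (2/4) = 1/2; P(data | box B) = (2/6) = 1/3; P(data | box C) = (4/9) = 4/9; P(data | box D) = (1/5) = 1/5; P(data | box E) = (1/6) = 1/6.
Multiplying each by its prior: 1/8 · 1/2 = 1/16, 3/16 · 1/3 = 1/16, 3/16 · 4/9 = 1/12, 1/4 · 1/5 = 1/20, 1/4 · 1/6 = 1/24; summing to 3/10.
By Bayes' rule, P(box B | data) = (1/16) / (3/10) = 5/24.

0.208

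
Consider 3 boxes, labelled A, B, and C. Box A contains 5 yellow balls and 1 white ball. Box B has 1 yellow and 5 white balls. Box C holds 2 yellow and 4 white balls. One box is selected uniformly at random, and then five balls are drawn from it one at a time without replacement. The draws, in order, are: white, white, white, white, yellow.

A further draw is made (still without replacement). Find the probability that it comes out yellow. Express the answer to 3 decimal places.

0.286

The likelihood of the observed sequence under each hypothesis: P(data | box A) = (1/6)(0/5) = 0; P(data | box B) = (5/6)(4/5)(3/4)(2/3)(1/2) = 1/6; P(data | box C) = (4/6)(3/5)(2/4)(1/3)(2/2) = 1/15.
Weighting by the prior gives 1/3 · 0 = 0, 1/3 · 1/6 = 1/18, 1/3 · 1/15 = 1/45; these sum to 7/90.
The posterior is then P(box A | data) = 0, P(box B | data) = 5/7, P(box C | data) = 2/7.
So P(yellow next | data) = Σ P(yellow next | H) P(H | data) = (0)(5/7) + (1)(2/7) = 2/7.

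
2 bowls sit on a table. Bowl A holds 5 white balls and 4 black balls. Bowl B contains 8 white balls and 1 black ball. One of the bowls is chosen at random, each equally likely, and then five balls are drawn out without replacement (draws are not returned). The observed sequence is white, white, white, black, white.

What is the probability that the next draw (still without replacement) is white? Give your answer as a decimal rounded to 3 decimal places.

0.833

Under each hypothesis, the probability of the observed sequence is: P(data | bowl A) = (5/9)(4/8)(3/7)(4/6)(2/5) = 2/63; P(data | bowl B) = (8/9)(7/8)(6/7)(1/6)(5/5) = 1/9.
The prior-weighted likelihoods are 1/2 · 2/63 = 1/63, 1/2 · 1/9 = 1/18; with total 1/14.
The posterior is then P(bowl A | data) = 2/9, P(bowl B | data) = 7/9.
The predictive probability is P(white next | data) = (1/4)(2/9) + (1)(7/9) = 5/6.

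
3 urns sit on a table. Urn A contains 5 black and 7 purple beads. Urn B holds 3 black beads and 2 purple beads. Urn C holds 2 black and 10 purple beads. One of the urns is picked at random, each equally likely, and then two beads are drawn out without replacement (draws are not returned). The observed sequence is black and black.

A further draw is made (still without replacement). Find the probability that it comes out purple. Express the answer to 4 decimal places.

For each hypothesis, P(data | H) works out to: P(data | urn A) = (5/12)(4/11) = 5/33; P(data | urn B) = (3/5)(2/4) = 3/10; P(data | urn C) = (2/12)(1/11) = 1/66.
Multiplying each by its prior: 1/3 · 5/33 = 5/99, 1/3 · 3/10 = 1/10, 1/3 · 1/66 = 1/198; summing to 7/45.
The posterior is then P(urn A | data) = 25/77, P(urn B | data) = 9/14, P(urn C | data) = 5/154.
So P(purple next | data) = Σ P(purple next | H) P(H | data) = (7/10)(25/77) + (2/3)(9/14) + (1)(5/154) = 53/77.

0.6883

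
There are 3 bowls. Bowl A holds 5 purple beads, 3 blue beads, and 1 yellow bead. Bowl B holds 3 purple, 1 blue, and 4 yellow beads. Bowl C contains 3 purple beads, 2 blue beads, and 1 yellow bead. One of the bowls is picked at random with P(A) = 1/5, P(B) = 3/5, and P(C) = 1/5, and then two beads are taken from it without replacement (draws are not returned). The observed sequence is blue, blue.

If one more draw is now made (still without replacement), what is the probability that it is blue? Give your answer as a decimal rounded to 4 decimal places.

0.0794

The likelihood of the observed sequence under each hypothesis: P(data | bowl A) = (3/9)(2/8) = 1/12; P(data | bowl B) = (1/8)(0/7) = 0; P(data | bowl C) = (2/6)(1/5) = 1/15.
Multiplying each by its prior: 1/5 · 1/12 = 1/60, 3/5 · 0 = 0, 1/5 · 1/15 = 1/75; summing to 3/100.
Normalising, the posterior is P(bowl A | data) = 5/9, P(bowl B | data) = 0, P(bowl C | data) = 4/9.
So P(blue next | data) = Σ P(blue next | H) P(H | data) = (1/7)(5/9) + (0)(4/9) = 5/63.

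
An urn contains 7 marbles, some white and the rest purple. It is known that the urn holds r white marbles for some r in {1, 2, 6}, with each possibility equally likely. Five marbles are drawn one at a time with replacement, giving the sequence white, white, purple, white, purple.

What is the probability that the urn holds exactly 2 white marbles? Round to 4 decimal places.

The likelihood of the observed sequence under each hypothesis: P(data | r = 1) = (1/7)(1/7)(6/7)(1/7)(6/7) = 0.002142; P(data | r = 2) = (2/7)(2/7)(5/7)(2/7)(5/7) = 0.0119; P(data | r = 6) = (6/7)(6/7)(1/7)(6/7)(1/7) = 0.012852.
Multiplying each by its prior: 1/3 · 0.002142 = 0.00071399, 1/3 · 0.0119 = 0.0039666, 1/3 · 0.012852 = 0.0042839; summing to 0.0089645.
Hence P(r = 2 | data) = (0.0039666) / (0.0089645) = 0.44248.

0.4425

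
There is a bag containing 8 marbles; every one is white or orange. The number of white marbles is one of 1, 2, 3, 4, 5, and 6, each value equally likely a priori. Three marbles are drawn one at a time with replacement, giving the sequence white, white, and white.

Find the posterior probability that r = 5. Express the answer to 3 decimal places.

0.283

The likelihood of the observed sequence under each hypothesis: P(data | r = 1) = (1/8)(1/8)(1/8) = 0.0019531; P(data | r = 2) = (2/8)(2/8)(2/8) = 0.015625; P(data | r = 3) = (3/8)(3/8)(3/8) = 0.052734; P(data | r = 4) = (4/8)(4/8)(4/8) = 0.125; P(data | r = 5) = (5/8)(5/8)(5/8) = 0.24414; P(data | r = 6) = (6/8)(6/8)(6/8) = 0.42188.
Multiplying each by its prior: 1/6 · 0.0019531 = 0.00032552, 1/6 · 0.015625 = 0.0026042, 1/6 · 0.052734 = 0.0087891, 1/6 · 0.125 = 0.020833, 1/6 · 0.24414 = 0.04069, 1/6 · 0.42188 = 0.070312; these sum to 0.14355.
Therefore the posterior P(r = 5 | data) = (0.04069) / (0.14355) = 0.28345.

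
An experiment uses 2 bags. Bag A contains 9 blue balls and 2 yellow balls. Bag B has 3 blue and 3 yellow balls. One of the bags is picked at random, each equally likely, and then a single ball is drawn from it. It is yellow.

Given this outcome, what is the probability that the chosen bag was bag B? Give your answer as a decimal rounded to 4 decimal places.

0.7333

The likelihood of this draw under each hypothesis: P(data | bag A) = (2/11) = 2/11; P(data | bag B) = (3/6) = 1/2.
Multiplying each by its prior: 1/2 · 2/11 = 1/11, 1/2 · 1/2 = 1/4; with total 15/44.
Therefore the posterior P(bag B | data) = (1/4) / (15/44) = 11/15.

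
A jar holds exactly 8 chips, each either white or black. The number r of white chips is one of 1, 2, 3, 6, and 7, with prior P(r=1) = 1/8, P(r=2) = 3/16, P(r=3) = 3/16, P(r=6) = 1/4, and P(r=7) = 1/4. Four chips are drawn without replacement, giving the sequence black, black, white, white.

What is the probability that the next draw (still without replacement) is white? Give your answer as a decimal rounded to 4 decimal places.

0.4231

For each hypothesis, P(data | H) works out to: P(data | r = 1) = (7/8)(6/7)(1/6)(0/5) = 0; P(data | r = 2) = (6/8)(5/7)(2/6)(1/5) = 1/28; P(data | r = 3) = (5/8)(4/7)(3/6)(2/5) = 1/14; P(data | r = 6) = (2/8)(1/7)(6/6)(5/5) = 1/28; P(data | r = 7) = (1/8)(0/7) = 0.
Multiplying each by its prior: 1/8 · 0 = 0, 3/16 · 1/28 = 3/448, 3/16 · 1/14 = 3/224, 1/4 · 1/28 = 1/112, 1/4 · 0 = 0; with total 13/448.
The posterior is then P(r = 1 | data) = 0, P(r = 2 | data) = 3/13, P(r = 3 | data) = 6/13, P(r = 6 | data) = 4/13, P(r = 7 | data) = 0.
Averaging over the posterior, P(white next | data) = (0)(3/13) + (1/4)(6/13) + (1)(4/13) = 11/26.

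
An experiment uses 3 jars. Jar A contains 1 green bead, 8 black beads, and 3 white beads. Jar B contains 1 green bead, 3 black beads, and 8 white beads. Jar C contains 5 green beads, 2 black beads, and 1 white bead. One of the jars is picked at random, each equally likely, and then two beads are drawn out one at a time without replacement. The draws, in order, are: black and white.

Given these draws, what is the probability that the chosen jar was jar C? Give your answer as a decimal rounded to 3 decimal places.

The likelihood of the observed sequence under each hypothesis: P(data | jar A) = (8/12)(3/11) = 2/11; P(data | jar B) = (3/12)(8/11) = 2/11; P(data | jar C) = (2/8)(1/7) = 1/28.
Weighting by the prior gives 1/3 · 2/11 = 2/33, 1/3 · 2/11 = 2/33, 1/3 · 1/28 = 1/84; summing to 41/308.
Therefore the posterior P(jar C | data) = (1/84) / (41/308) = 11/123.

0.089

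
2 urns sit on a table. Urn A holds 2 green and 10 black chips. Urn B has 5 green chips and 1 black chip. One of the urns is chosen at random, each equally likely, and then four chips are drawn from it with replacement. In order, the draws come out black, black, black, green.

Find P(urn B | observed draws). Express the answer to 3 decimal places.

Compute the likelihood of the observed sequence for each case: P(data | urn A) = (10/12)(10/12)(10/12)(2/12) = 0.096451; P(data | urn B) = (1/6)(1/6)(1/6)(5/6) = 0.003858.
Weighting by the prior gives 1/2 · 0.096451 = 0.048225, 1/2 · 0.003858 = 0.001929; with total 0.050154.
Hence P(urn B | data) = (0.001929) / (0.050154) = 0.038462.

0.038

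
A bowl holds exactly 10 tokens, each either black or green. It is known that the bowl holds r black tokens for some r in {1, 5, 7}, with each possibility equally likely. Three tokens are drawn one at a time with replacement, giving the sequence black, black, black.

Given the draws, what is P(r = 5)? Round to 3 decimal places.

0.267

Compute the likelihood of the observed sequence for each case: P(data | r = 1) = (1/10)(1/10)(1/10) = 0.001; P(data | r = 5) = (5/10)(5/10)(5/10) = 0.125; P(data | r = 7) = (7/10)(7/10)(7/10) = 0.343.
Multiplying each by its prior: 1/3 · 0.001 = 0.00033333, 1/3 · 0.125 = 0.041667, 1/3 · 0.343 = 0.11433; these sum to 0.15633.
Therefore the posterior P(r = 5 | data) = (0.041667) / (0.15633) = 0.26652.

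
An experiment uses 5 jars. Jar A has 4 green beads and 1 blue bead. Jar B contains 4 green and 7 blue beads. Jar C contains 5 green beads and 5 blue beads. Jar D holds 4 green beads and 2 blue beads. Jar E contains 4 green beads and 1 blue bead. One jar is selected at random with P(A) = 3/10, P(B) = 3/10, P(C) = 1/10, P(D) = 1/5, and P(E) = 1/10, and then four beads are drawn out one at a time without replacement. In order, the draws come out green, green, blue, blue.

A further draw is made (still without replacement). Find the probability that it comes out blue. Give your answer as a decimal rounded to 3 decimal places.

For each hypothesis, P(data | H) works out to: P(data | jar A) = (4/5)(3/4)(1/3)(0/2) = 0; P(data | jar B) = (4/11)(3/10)(7/9)(6/8) = 0.063636; P(data | jar C) = (5/10)(4/9)(5/8)(4/7) = 0.079365; P(data | jar D) = (4/6)(3/5)(2/4)(1/3) = 0.066667; P(data | jar E) = (4/5)(3/4)(1/3)(0/2) = 0.
The prior-weighted likelihoods are 3/10 · 0 = 0, 3/10 · 0.063636 = 0.019091, 1/10 · 0.079365 = 0.0079365, 1/5 · 0.066667 = 0.013333, 1/10 · 0 = 0; with total 0.040361.
The posterior is then P(jar A | data) = 0, P(jar B | data) = 0.47301, P(jar C | data) = 0.19664, P(jar D | data) = 0.33035, P(jar E | data) = 0.
The predictive probability is P(blue next | data) = (5/7)(0.47301) + (1/2)(0.19664) + (0)(0.33035) = 0.43618.

0.436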